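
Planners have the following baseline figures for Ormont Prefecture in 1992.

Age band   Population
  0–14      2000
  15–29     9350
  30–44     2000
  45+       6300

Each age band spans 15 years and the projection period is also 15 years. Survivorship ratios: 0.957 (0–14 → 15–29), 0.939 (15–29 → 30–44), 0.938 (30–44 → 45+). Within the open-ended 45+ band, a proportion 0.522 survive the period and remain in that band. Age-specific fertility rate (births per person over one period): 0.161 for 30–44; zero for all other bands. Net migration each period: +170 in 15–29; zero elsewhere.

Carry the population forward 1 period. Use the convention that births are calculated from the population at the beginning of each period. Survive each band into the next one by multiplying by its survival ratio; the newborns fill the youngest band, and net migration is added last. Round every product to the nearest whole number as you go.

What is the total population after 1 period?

— Period 1 —
Births: 2000 × 0.161 = 322
15–29: 2000 × 0.957 = 1914
30–44: 9350 × 0.939 = 8780
45+: 2000 × 0.938 + 6300 × 0.522 = 1876 + 3289 = 5165
Net migration: 15–29 + 170 → 2084
→ [322, 2084, 8780, 5165]
Total after period 1: 322 + 2084 + 8780 + 5165 = 16351

16351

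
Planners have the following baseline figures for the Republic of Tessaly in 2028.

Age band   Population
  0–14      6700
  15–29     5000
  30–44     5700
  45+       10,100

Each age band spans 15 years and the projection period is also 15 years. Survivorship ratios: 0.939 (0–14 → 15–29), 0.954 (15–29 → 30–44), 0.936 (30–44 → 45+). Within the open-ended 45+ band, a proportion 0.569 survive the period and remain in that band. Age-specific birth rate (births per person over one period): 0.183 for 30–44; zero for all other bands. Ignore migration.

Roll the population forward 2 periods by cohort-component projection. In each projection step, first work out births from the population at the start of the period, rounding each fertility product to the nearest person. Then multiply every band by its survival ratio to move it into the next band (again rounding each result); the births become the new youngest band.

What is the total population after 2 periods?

Let band 1 be 0–14 through band 4 = 45+.
— Period 1 —
Births: 5700 × 0.183 = 1043
Band 2: 6700 × 0.939 = 6291
Band 3: 5000 × 0.954 = 4770
Band 4: 5700 × 0.936 + 10100 × 0.569 = 5335 + 5747 = 11082
Population now: 0–14=1043, 15–29=6291, 30–44=4770, 45+=11082
— Period 2 —
Births: 4770 × 0.183 = 873
Band 2: 1043 × 0.939 = 979
Band 3: 6291 × 0.954 = 6002
Band 4: 4770 × 0.936 + 11082 × 0.569 = 4465 + 6306 = 10771
Population now: 0–14=873, 15–29=979, 30–44=6002, 45+=10771
Total after period 2: 873 + 979 + 6002 + 10771 = 18625

18625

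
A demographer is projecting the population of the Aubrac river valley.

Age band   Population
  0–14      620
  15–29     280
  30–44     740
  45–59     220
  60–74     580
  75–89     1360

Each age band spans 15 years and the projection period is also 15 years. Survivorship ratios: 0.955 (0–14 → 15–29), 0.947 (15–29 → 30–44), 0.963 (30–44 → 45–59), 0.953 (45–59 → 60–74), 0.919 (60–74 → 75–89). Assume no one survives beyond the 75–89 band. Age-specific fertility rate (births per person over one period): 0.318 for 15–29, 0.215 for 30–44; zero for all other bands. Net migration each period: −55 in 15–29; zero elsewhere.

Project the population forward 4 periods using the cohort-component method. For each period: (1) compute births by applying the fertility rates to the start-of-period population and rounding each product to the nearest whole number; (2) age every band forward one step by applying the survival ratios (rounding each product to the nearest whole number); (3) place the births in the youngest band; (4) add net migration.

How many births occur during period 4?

[period 1]
Births: 280 × 0.318 = 89, 740 × 0.215 = 159 → total 248
15–29: 620 × 0.955 = 592
30–44: 280 × 0.947 = 265
45–59: 740 × 0.963 = 713
60–74: 220 × 0.953 = 210
75–89: 580 × 0.919 = 533
Net migration: 15–29 − 55 → 537
Population now: 0–14=248, 15–29=537, 30–44=265, 45–59=713, 60–74=210, 75–89=533
[period 2]
Births: 537 × 0.318 = 171, 265 × 0.215 = 57 → total 228
15–29: 248 × 0.955 = 237
30–44: 537 × 0.947 = 509
45–59: 265 × 0.963 = 255
60–74: 713 × 0.953 = 679
75–89: 210 × 0.919 = 193
Net migration: 15–29 − 55 → 182
Population now: 0–14=228, 15–29=182, 30–44=509, 45–59=255, 60–74=679, 75–89=193
[period 3]
Births: 182 × 0.318 = 58, 509 × 0.215 = 109 → total 167
15–29: 228 × 0.955 = 218
30–44: 182 × 0.947 = 172
45–59: 509 × 0.963 = 490
60–74: 255 × 0.953 = 243
75–89: 679 × 0.919 = 624
Net migration: 15–29 − 55 → 163
Population now: 0–14=167, 15–29=163, 30–44=172, 45–59=490, 60–74=243, 75–89=624
[period 4]
Births: 163 × 0.318 = 52, 172 × 0.215 = 37 → total 89
15–29: 167 × 0.955 = 159
30–44: 163 × 0.947 = 154
45–59: 172 × 0.963 = 166
60–74: 490 × 0.953 = 467
75–89: 243 × 0.919 = 223
Net migration: 15–29 − 55 → 104
Population now: 0–14=89, 15–29=104, 30–44=154, 45–59=166, 60–74=467, 75–89=223

89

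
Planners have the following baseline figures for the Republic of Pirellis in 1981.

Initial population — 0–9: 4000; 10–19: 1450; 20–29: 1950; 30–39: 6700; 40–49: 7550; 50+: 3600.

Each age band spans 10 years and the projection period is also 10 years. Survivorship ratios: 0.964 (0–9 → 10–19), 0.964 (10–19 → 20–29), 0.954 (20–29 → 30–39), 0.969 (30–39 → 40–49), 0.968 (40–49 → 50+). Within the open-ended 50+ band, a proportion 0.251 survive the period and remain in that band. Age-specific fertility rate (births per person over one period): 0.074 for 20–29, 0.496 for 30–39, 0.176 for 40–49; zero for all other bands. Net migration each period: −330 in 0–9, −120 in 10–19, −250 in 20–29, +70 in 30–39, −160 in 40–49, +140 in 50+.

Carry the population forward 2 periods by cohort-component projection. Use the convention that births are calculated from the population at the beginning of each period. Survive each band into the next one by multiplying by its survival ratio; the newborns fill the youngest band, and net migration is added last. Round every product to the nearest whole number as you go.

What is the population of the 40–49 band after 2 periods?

1710

Numbering the bands 1..6 from youngest to oldest:
— Period 1 —
Births: 1950 * 0.074 = 144  |  6700 * 0.496 = 3323  |  7550 * 0.176 = 1329 → 4796
Band 2: 4000 * 0.964 = 3856
Band 3: 1450 * 0.964 = 1398
Band 4: 1950 * 0.954 = 1860
Band 5: 6700 * 0.969 = 6492
Band 6: 7550 * 0.968 + 3600 * 0.251 = 7308 + 904 = 8212
Net migration: Band 1 − 330 → 4466; Band 2 − 120 → 3736; Band 3 − 250 → 1148; Band 4 + 70 → 1930; Band 5 − 160 → 6332; Band 6 + 140 → 8352
Giving 4466 / 3736 / 1148 / 1930 / 6332 / 8352.
— Period 2 —
Births: 1148 * 0.074 = 85  |  1930 * 0.496 = 957  |  6332 * 0.176 = 1114 → 2156
Band 2: 4466 * 0.964 = 4305
Band 3: 3736 * 0.964 = 3602
Band 4: 1148 * 0.954 = 1095
Band 5: 1930 * 0.969 = 1870
Band 6: 6332 * 0.968 + 8352 * 0.251 = 6129 + 2096 = 8225
Net migration: Band 1 − 330 → 1826; Band 2 − 120 → 4185; Band 3 − 250 → 3352; Band 4 + 70 → 1165; Band 5 − 160 → 1710; Band 6 + 140 → 8365
Giving 1826 / 4185 / 3352 / 1165 / 1710 / 8365.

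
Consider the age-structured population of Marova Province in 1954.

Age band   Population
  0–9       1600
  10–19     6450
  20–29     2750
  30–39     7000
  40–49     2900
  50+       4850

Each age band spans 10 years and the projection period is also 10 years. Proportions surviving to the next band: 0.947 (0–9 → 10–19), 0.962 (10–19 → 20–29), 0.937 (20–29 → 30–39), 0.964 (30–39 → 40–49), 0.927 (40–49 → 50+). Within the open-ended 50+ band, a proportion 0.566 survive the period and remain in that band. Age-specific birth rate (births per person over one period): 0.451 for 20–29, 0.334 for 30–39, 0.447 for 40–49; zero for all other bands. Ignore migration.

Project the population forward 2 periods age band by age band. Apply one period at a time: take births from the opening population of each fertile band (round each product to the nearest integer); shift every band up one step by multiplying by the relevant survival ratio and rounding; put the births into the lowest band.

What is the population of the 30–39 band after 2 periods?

Period 1:
Births: 2750 * 0.451 = 1240, 7000 * 0.334 = 2338, 2900 * 0.447 = 1296 ⇒ total 4874
10–19: 1600 * 0.947 = 1515
20–29: 6450 * 0.962 = 6205
30–39: 2750 * 0.937 = 2577
40–49: 7000 * 0.964 = 6748
50+: 2900 * 0.927 + 4850 * 0.566 = 2688 + 2745 = 5433
→ [4874, 1515, 6205, 2577, 6748, 5433]
Period 2:
Births: 6205 * 0.451 = 2798, 2577 * 0.334 = 861, 6748 * 0.447 = 3016 ⇒ total 6675
10–19: 4874 * 0.947 = 4616
20–29: 1515 * 0.962 = 1457
30–39: 6205 * 0.937 = 5814
40–49: 2577 * 0.964 = 2484
50+: 6748 * 0.927 + 5433 * 0.566 = 6255 + 3075 = 9330
→ [6675, 4616, 1457, 5814, 2484, 9330]

5814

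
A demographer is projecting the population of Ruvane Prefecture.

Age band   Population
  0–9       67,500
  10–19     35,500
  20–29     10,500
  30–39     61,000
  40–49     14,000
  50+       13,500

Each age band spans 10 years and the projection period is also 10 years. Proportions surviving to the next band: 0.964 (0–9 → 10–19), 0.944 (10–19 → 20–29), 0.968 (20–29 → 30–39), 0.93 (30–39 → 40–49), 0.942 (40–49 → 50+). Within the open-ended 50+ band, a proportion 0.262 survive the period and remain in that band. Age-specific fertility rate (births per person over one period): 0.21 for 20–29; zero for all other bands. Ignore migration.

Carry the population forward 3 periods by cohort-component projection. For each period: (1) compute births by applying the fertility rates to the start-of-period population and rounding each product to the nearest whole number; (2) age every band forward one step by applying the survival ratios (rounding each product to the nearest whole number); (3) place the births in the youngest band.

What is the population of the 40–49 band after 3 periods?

Let band 1 be 0–9 through band 6 = 50+.
— Period 1 —
Births: 10500 * 0.21 = 2205
Band 2: 67500 * 0.964 = 65070
Band 3: 35500 * 0.944 = 33512
Band 4: 10500 * 0.968 = 10164
Band 5: 61000 * 0.93 = 56730
Band 6: 14000 * 0.942 + 13500 * 0.262 = 13188 + 3537 = 16725
Giving 2205 / 65070 / 33512 / 10164 / 56730 / 16725.
— Period 2 —
Births: 33512 * 0.21 = 7038
Band 2: 2205 * 0.964 = 2126
Band 3: 65070 * 0.944 = 61426
Band 4: 33512 * 0.968 = 32440
Band 5: 10164 * 0.93 = 9453
Band 6: 56730 * 0.942 + 16725 * 0.262 = 53440 + 4382 = 57822
Giving 7038 / 2126 / 61426 / 32440 / 9453 / 57822.
— Period 3 —
Births: 61426 * 0.21 = 12899
Band 2: 7038 * 0.964 = 6785
Band 3: 2126 * 0.944 = 2007
Band 4: 61426 * 0.968 = 59460
Band 5: 32440 * 0.93 = 30169
Band 6: 9453 * 0.942 + 57822 * 0.262 = 8905 + 15149 = 24054
Giving 12899 / 6785 / 2007 / 59460 / 30169 / 24054.

30169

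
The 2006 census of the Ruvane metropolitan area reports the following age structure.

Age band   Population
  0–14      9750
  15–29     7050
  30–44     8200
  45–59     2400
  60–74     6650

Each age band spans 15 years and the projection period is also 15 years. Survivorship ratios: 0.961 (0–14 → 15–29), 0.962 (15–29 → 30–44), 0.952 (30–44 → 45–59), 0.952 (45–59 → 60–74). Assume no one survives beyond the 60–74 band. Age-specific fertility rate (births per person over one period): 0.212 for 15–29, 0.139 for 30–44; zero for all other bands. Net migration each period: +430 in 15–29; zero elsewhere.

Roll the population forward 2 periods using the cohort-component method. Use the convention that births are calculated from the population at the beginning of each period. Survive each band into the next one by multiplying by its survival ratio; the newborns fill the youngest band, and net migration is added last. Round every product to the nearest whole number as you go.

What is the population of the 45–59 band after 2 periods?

6456

(Groups numbered youngest = 1 to oldest = 5.)
Period 1.
Births: 7050 × 0.212 = 1495 ; 8200 × 0.139 = 1140 → total 2635
Group 2: 9750 × 0.961 = 9370
Group 3: 7050 × 0.962 = 6782
Group 4: 8200 × 0.952 = 7806
Group 5: 2400 × 0.952 = 2285
Net migration: Group 2 + 430 → 9800
→ [2635, 9800, 6782, 7806, 2285]
Period 2.
Births: 9800 × 0.212 = 2078 ; 6782 × 0.139 = 943 → total 3021
Group 2: 2635 × 0.961 = 2532
Group 3: 9800 × 0.962 = 9428
Group 4: 6782 × 0.952 = 6456
Group 5: 7806 × 0.952 = 7431
Net migration: Group 2 + 430 → 2962
→ [3021, 2962, 9428, 6456, 7431]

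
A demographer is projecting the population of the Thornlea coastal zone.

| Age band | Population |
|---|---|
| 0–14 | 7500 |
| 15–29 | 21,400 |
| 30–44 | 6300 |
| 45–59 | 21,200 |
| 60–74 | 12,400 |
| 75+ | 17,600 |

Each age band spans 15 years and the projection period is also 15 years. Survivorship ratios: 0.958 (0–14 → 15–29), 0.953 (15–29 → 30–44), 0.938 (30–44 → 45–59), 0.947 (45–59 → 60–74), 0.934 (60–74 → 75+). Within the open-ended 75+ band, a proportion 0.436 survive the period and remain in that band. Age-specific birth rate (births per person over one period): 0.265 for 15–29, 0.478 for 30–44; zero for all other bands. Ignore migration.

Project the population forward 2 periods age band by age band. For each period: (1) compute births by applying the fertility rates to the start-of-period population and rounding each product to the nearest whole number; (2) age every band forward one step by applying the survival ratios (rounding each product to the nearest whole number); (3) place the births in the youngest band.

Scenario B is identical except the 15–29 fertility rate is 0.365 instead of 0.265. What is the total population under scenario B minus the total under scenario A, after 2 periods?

2769

Let band 1 be 0–14 through band 6 = 75+.
After projecting period 1:
Births: 21400 × 0.265 = 5671 ; 6300 × 0.478 = 3011 → total 8682
Band 2: 7500 × 0.958 = 7185
Band 3: 21400 × 0.953 = 20394
Band 4: 6300 × 0.938 = 5909
Band 5: 21200 × 0.947 = 20076
Band 6: 12400 × 0.934 + 17600 × 0.436 = 11582 + 7674 = 19256
→ [8682, 7185, 20394, 5909, 20076, 19256]
After projecting period 2:
Births: 7185 × 0.265 = 1904 ; 20394 × 0.478 = 9748 → total 11652
Band 2: 8682 × 0.958 = 8317
Band 3: 7185 × 0.953 = 6847
Band 4: 20394 × 0.938 = 19130
Band 5: 5909 × 0.947 = 5596
Band 6: 20076 × 0.934 + 19256 × 0.436 = 18751 + 8396 = 27147
→ [11652, 8317, 6847, 19130, 5596, 27147]
Scenario A total after 2 periods: 78689
Scenario B projection —
After projecting period 1:
Births: 21400 × 0.365 = 7811 ; 6300 × 0.478 = 3011 → total 10822
Band 2: 7500 × 0.958 = 7185
Band 3: 21400 × 0.953 = 20394
Band 4: 6300 × 0.938 = 5909
Band 5: 21200 × 0.947 = 20076
Band 6: 12400 × 0.934 + 17600 × 0.436 = 11582 + 7674 = 19256
→ [10822, 7185, 20394, 5909, 20076, 19256]
After projecting period 2:
Births: 7185 × 0.365 = 2623 ; 20394 × 0.478 = 9748 → total 12371
Band 2: 10822 × 0.958 = 10367
Band 3: 7185 × 0.953 = 6847
Band 4: 20394 × 0.938 = 19130
Band 5: 5909 × 0.947 = 5596
Band 6: 20076 × 0.934 + 19256 × 0.436 = 18751 + 8396 = 27147
→ [12371, 10367, 6847, 19130, 5596, 27147]
Scenario B total after 2 periods: 81458
Difference B − A = 81458 − 78689 = 2769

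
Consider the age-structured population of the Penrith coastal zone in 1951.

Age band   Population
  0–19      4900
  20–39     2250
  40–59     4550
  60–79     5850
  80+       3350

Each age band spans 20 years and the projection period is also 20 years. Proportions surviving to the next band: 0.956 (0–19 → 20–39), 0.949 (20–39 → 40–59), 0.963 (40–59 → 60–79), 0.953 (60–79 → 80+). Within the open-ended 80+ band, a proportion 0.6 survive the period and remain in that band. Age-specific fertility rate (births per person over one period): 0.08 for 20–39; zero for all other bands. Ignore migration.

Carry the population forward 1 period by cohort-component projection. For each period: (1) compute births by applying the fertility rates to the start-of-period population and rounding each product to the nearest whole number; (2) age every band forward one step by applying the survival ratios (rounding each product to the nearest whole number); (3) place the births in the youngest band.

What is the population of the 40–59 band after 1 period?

Period 1:
Births: 2250 × 0.08 = 180
20–39: 4900 × 0.956 = 4684
40–59: 2250 × 0.949 = 2135
60–79: 4550 × 0.963 = 4382
80+: 5850 × 0.953 + 3350 × 0.6 = 5575 + 2010 = 7585
→ [180, 4684, 2135, 4382, 7585]

2135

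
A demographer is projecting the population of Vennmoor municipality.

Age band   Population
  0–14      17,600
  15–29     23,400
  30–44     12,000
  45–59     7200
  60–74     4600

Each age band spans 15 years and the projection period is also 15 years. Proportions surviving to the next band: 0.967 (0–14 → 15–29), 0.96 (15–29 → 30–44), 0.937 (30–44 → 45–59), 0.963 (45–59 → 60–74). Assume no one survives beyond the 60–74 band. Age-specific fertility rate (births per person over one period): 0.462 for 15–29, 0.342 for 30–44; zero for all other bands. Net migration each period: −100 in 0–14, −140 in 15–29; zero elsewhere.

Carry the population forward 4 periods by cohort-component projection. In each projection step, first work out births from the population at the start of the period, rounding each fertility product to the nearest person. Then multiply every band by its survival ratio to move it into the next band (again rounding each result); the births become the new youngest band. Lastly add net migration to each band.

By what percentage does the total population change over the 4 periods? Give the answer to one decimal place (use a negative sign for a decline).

(Groups numbered youngest = 1 to oldest = 5.)
After projecting period 1:
Births: 23400 × 0.462 = 10811, 12000 × 0.342 = 4104 → total 14915
Group 2: 17600 × 0.967 = 17019
Group 3: 23400 × 0.96 = 22464
Group 4: 12000 × 0.937 = 11244
Group 5: 7200 × 0.963 = 6934
Net migration: Group 1 − 100 → 14815; Group 2 − 140 → 16879
Population now: 0–14=14815, 15–29=16879, 30–44=22464, 45–59=11244, 60–74=6934
After projecting period 2:
Births: 16879 × 0.462 = 7798, 22464 × 0.342 = 7683 → total 15481
Group 2: 14815 × 0.967 = 14326
Group 3: 16879 × 0.96 = 16204
Group 4: 22464 × 0.937 = 21049
Group 5: 11244 × 0.963 = 10828
Net migration: Group 1 − 100 → 15381; Group 2 − 140 → 14186
Population now: 0–14=15381, 15–29=14186, 30–44=16204, 45–59=21049, 60–74=10828
After projecting period 3:
Births: 14186 × 0.462 = 6554, 16204 × 0.342 = 5542 → total 12096
Group 2: 15381 × 0.967 = 14873
Group 3: 14186 × 0.96 = 13619
Group 4: 16204 × 0.937 = 15183
Group 5: 21049 × 0.963 = 20270
Net migration: Group 1 − 100 → 11996; Group 2 − 140 → 14733
Population now: 0–14=11996, 15–29=14733, 30–44=13619, 45–59=15183, 60–74=20270
After projecting period 4:
Births: 14733 × 0.462 = 6807, 13619 × 0.342 = 4658 → total 11465
Group 2: 11996 × 0.967 = 11600
Group 3: 14733 × 0.96 = 14144
Group 4: 13619 × 0.937 = 12761
Group 5: 15183 × 0.963 = 14621
Net migration: Group 1 − 100 → 11365; Group 2 − 140 → 11460
Population now: 0–14=11365, 15–29=11460, 30–44=14144, 45–59=12761, 60–74=14621
Total: 64800 → 64351; change = -449; percentage change = -0.7%

-0.7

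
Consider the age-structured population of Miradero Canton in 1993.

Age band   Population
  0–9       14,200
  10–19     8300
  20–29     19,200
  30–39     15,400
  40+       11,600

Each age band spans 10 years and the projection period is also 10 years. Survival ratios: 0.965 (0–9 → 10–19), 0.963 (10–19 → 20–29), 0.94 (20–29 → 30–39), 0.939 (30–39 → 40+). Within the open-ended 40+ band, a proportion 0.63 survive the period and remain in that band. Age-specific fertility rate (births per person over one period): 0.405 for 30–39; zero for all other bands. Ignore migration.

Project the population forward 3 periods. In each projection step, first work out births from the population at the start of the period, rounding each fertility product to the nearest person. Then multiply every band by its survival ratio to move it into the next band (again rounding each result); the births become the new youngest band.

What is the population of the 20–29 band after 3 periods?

Let band 1 be 0–9 through band 5 = 40+.
Period 1.
Births: 15400 * 0.405 = 6237
Band 2: 14200 * 0.965 = 13703
Band 3: 8300 * 0.963 = 7993
Band 4: 19200 * 0.94 = 18048
Band 5: 15400 * 0.939 + 11600 * 0.63 = 14461 + 7308 = 21769
Population now: 0–9=6237, 10–19=13703, 20–29=7993, 30–39=18048, 40+=21769
Period 2.
Births: 18048 * 0.405 = 7309
Band 2: 6237 * 0.965 = 6019
Band 3: 13703 * 0.963 = 13196
Band 4: 7993 * 0.94 = 7513
Band 5: 18048 * 0.939 + 21769 * 0.63 = 16947 + 13714 = 30661
Population now: 0–9=7309, 10–19=6019, 20–29=13196, 30–39=7513, 40+=30661
Period 3.
Births: 7513 * 0.405 = 3043
Band 2: 7309 * 0.965 = 7053
Band 3: 6019 * 0.963 = 5796
Band 4: 13196 * 0.94 = 12404
Band 5: 7513 * 0.939 + 30661 * 0.63 = 7055 + 19316 = 26371
Population now: 0–9=3043, 10–19=7053, 20–29=5796, 30–39=12404, 40+=26371

5796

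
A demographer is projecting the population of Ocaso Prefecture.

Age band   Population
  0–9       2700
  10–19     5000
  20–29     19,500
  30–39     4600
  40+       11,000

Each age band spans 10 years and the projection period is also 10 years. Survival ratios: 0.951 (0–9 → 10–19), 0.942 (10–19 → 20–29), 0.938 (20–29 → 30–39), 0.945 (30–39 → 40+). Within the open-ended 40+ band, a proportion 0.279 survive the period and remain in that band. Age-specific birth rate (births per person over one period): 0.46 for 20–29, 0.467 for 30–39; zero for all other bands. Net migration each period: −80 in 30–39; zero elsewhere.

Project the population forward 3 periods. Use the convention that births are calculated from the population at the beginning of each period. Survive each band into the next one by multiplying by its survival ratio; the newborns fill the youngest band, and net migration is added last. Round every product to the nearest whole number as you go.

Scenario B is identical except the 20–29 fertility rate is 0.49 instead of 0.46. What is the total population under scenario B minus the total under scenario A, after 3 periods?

(Groups numbered youngest = 1 to oldest = 5.)
Period 1.
Births: 19500 × 0.46 = 8970 ; 4600 × 0.467 = 2148 — total 11118
Group 2: 2700 × 0.951 = 2568
Group 3: 5000 × 0.942 = 4710
Group 4: 19500 × 0.938 = 18291
Group 5: 4600 × 0.945 + 11000 × 0.279 = 4347 + 3069 = 7416
Net migration: Group 4 − 80 → 18211
Population now: 0–9=11118, 10–19=2568, 20–29=4710, 30–39=18211, 40+=7416
Period 2.
Births: 4710 × 0.46 = 2167 ; 18211 × 0.467 = 8505 — total 10672
Group 2: 11118 × 0.951 = 10573
Group 3: 2568 × 0.942 = 2419
Group 4: 4710 × 0.938 = 4418
Group 5: 18211 × 0.945 + 7416 × 0.279 = 17209 + 2069 = 19278
Net migration: Group 4 − 80 → 4338
Population now: 0–9=10672, 10–19=10573, 20–29=2419, 30–39=4338, 40+=19278
Period 3.
Births: 2419 × 0.46 = 1113 ; 4338 × 0.467 = 2026 — total 3139
Group 2: 10672 × 0.951 = 10149
Group 3: 10573 × 0.942 = 9960
Group 4: 2419 × 0.938 = 2269
Group 5: 4338 × 0.945 + 19278 × 0.279 = 4099 + 5379 = 9478
Net migration: Group 4 − 80 → 2189
Population now: 0–9=3139, 10–19=10149, 20–29=9960, 30–39=2189, 40+=9478
Scenario A total after 3 periods: 34915
Scenario B projection —
Period 1.
Births: 19500 × 0.49 = 9555 ; 4600 × 0.467 = 2148 — total 11703
Group 2: 2700 × 0.951 = 2568
Group 3: 5000 × 0.942 = 4710
Group 4: 19500 × 0.938 = 18291
Group 5: 4600 × 0.945 + 11000 × 0.279 = 4347 + 3069 = 7416
Net migration: Group 4 − 80 → 18211
Population now: 0–9=11703, 10–19=2568, 20–29=4710, 30–39=18211, 40+=7416
Period 2.
Births: 4710 × 0.49 = 2308 ; 18211 × 0.467 = 8505 — total 10813
Group 2: 11703 × 0.951 = 11130
Group 3: 2568 × 0.942 = 2419
Group 4: 4710 × 0.938 = 4418
Group 5: 18211 × 0.945 + 7416 × 0.279 = 17209 + 2069 = 19278
Net migration: Group 4 − 80 → 4338
Population now: 0–9=10813, 10–19=11130, 20–29=2419, 30–39=4338, 40+=19278
Period 3.
Births: 2419 × 0.49 = 1185 ; 4338 × 0.467 = 2026 — total 3211
Group 2: 10813 × 0.951 = 10283
Group 3: 11130 × 0.942 = 10484
Group 4: 2419 × 0.938 = 2269
Group 5: 4338 × 0.945 + 19278 × 0.279 = 4099 + 5379 = 9478
Net migration: Group 4 − 80 → 2189
Population now: 0–9=3211, 10–19=10283, 20–29=10484, 30–39=2189, 40+=9478
Scenario B total after 3 periods: 35645
Difference B − A = 35645 − 34915 = 730

730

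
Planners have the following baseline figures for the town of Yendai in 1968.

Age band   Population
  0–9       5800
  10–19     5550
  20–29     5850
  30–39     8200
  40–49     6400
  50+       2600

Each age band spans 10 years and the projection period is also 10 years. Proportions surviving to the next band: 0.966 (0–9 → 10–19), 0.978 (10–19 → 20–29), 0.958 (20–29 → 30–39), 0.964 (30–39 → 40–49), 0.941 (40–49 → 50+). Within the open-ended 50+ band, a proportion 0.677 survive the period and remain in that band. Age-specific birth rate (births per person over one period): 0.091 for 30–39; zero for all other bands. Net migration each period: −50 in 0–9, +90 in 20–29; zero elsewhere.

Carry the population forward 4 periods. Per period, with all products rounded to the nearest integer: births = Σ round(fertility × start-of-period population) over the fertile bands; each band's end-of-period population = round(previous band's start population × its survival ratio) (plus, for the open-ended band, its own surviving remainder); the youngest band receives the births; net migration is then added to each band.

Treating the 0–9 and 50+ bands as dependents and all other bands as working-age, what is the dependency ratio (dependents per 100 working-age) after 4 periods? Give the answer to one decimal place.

213.2

After projecting period 1:
Births: 8200 × 0.091 = 746
10–19: 5800 × 0.966 = 5603
20–29: 5550 × 0.978 = 5428
30–39: 5850 × 0.958 = 5604
40–49: 8200 × 0.964 = 7905
50+: 6400 × 0.941 + 2600 × 0.677 = 6022 + 1760 = 7782
Net migration: 0–9 − 50 → 696; 20–29 + 90 → 5518
Giving 696 / 5603 / 5518 / 5604 / 7905 / 7782.
After projecting period 2:
Births: 5604 × 0.091 = 510
10–19: 696 × 0.966 = 672
20–29: 5603 × 0.978 = 5480
30–39: 5518 × 0.958 = 5286
40–49: 5604 × 0.964 = 5402
50+: 7905 × 0.941 + 7782 × 0.677 = 7439 + 5268 = 12707
Net migration: 0–9 − 50 → 460; 20–29 + 90 → 5570
Giving 460 / 672 / 5570 / 5286 / 5402 / 12707.
After projecting period 3:
Births: 5286 × 0.091 = 481
10–19: 460 × 0.966 = 444
20–29: 672 × 0.978 = 657
30–39: 5570 × 0.958 = 5336
40–49: 5286 × 0.964 = 5096
50+: 5402 × 0.941 + 12707 × 0.677 = 5083 + 8603 = 13686
Net migration: 0–9 − 50 → 431; 20–29 + 90 → 747
Giving 431 / 444 / 747 / 5336 / 5096 / 13686.
After projecting period 4:
Births: 5336 × 0.091 = 486
10–19: 431 × 0.966 = 416
20–29: 444 × 0.978 = 434
30–39: 747 × 0.958 = 716
40–49: 5336 × 0.964 = 5144
50+: 5096 × 0.941 + 13686 × 0.677 = 4795 + 9265 = 14060
Net migration: 0–9 − 50 → 436; 20–29 + 90 → 524
Giving 436 / 416 / 524 / 716 / 5144 / 14060.
Dependents (band 0–9 + band 50+) = 436 + 14060 = 14496; working-age = 6800; ratio = 14496/6800 × 100 = 213.2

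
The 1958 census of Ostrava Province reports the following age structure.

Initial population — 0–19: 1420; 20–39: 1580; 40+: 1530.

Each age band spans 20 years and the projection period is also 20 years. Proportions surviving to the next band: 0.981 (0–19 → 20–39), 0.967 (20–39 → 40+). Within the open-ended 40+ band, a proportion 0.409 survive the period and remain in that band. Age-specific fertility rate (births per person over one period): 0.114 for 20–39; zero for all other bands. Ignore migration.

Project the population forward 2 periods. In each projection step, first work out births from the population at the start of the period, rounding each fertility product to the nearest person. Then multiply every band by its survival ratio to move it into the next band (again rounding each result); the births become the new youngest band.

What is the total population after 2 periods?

2564

Let group 1 be 0–19 through group 3 = 40+.
After projecting period 1:
Births: 1580 * 0.114 = 180
Group 2: 1420 * 0.981 = 1393
Group 3: 1580 * 0.967 + 1530 * 0.409 = 1528 + 626 = 2154
End of period: [180, 1393, 2154]
After projecting period 2:
Births: 1393 * 0.114 = 159
Group 2: 180 * 0.981 = 177
Group 3: 1393 * 0.967 + 2154 * 0.409 = 1347 + 881 = 2228
End of period: [159, 177, 2228]
Total after period 2: 159 + 177 + 2228 = 2564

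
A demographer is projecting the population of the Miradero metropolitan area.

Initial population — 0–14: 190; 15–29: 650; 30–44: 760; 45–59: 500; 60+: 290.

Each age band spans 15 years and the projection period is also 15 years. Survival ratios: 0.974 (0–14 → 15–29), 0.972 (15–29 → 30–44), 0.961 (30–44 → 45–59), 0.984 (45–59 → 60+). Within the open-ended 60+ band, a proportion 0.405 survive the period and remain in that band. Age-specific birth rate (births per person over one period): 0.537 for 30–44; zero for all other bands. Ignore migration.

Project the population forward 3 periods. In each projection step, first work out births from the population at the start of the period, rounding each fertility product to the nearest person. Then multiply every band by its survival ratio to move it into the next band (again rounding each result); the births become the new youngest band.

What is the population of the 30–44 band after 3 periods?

386

(Groups numbered youngest = 1 to oldest = 5.)
Period 1:
Births: 760 × 0.537 = 408
Group 2: 190 × 0.974 = 185
Group 3: 650 × 0.972 = 632
Group 4: 760 × 0.961 = 730
Group 5: 500 × 0.984 + 290 × 0.405 = 492 + 117 = 609
End of period: [408, 185, 632, 730, 609]
Period 2:
Births: 632 × 0.537 = 339
Group 2: 408 × 0.974 = 397
Group 3: 185 × 0.972 = 180
Group 4: 632 × 0.961 = 607
Group 5: 730 × 0.984 + 609 × 0.405 = 718 + 247 = 965
End of period: [339, 397, 180, 607, 965]
Period 3:
Births: 180 × 0.537 = 97
Group 2: 339 × 0.974 = 330
Group 3: 397 × 0.972 = 386
Group 4: 180 × 0.961 = 173
Group 5: 607 × 0.984 + 965 × 0.405 = 597 + 391 = 988
End of period: [97, 330, 386, 173, 988]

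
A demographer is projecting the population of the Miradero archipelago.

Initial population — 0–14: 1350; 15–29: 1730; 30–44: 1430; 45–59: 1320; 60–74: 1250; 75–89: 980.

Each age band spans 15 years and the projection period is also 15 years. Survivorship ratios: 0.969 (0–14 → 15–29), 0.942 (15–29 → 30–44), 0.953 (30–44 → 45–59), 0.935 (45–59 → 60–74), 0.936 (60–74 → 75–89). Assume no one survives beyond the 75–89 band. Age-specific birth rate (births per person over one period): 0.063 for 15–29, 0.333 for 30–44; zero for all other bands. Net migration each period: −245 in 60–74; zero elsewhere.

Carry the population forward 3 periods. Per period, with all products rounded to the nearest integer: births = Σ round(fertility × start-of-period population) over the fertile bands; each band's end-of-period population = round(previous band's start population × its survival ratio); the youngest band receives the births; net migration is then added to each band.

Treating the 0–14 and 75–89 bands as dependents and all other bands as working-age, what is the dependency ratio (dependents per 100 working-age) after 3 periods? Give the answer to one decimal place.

Numbering the groups 1..6 from youngest to oldest:
[period 1]
Births: 1730 × 0.063 = 109, 1430 × 0.333 = 476 → 585
Group 2: 1350 × 0.969 = 1308
Group 3: 1730 × 0.942 = 1630
Group 4: 1430 × 0.953 = 1363
Group 5: 1320 × 0.935 = 1234
Group 6: 1250 × 0.936 = 1170
Net migration: Group 5 − 245 → 989
End of period: [585, 1308, 1630, 1363, 989, 1170]
[period 2]
Births: 1308 × 0.063 = 82, 1630 × 0.333 = 543 → 625
Group 2: 585 × 0.969 = 567
Group 3: 1308 × 0.942 = 1232
Group 4: 1630 × 0.953 = 1553
Group 5: 1363 × 0.935 = 1274
Group 6: 989 × 0.936 = 926
Net migration: Group 5 − 245 → 1029
End of period: [625, 567, 1232, 1553, 1029, 926]
[period 3]
Births: 567 × 0.063 = 36, 1232 × 0.333 = 410 → 446
Group 2: 625 × 0.969 = 606
Group 3: 567 × 0.942 = 534
Group 4: 1232 × 0.953 = 1174
Group 5: 1553 × 0.935 = 1452
Group 6: 1029 × 0.936 = 963
Net migration: Group 5 − 245 → 1207
End of period: [446, 606, 534, 1174, 1207, 963]
Dependents (band 0–14 + band 75–89) = 446 + 963 = 1409; working-age = 3521; ratio = 1409/3521 × 100 = 40.0

40.0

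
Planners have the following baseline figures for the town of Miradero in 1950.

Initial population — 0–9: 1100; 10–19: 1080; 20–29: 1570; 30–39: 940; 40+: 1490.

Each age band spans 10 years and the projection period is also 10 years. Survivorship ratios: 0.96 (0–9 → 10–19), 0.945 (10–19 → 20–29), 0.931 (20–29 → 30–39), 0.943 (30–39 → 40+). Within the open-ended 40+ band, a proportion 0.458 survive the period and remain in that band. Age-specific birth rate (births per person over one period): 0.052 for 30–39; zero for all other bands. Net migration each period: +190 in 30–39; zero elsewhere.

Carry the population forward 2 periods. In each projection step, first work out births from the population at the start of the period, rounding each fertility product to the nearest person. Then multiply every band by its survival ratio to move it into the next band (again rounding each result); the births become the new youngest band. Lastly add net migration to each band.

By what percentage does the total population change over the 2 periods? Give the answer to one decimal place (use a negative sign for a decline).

-26.4

(Groups numbered youngest = 1 to oldest = 5.)
Period 1.
Births: 940 × 0.052 = 49
Group 2: 1100 × 0.96 = 1056
Group 3: 1080 × 0.945 = 1021
Group 4: 1570 × 0.931 = 1462
Group 5: 940 × 0.943 + 1490 × 0.458 = 886 + 682 = 1568
Net migration: Group 4 + 190 → 1652
Population now: 0–9=49, 10–19=1056, 20–29=1021, 30–39=1652, 40+=1568
Period 2.
Births: 1652 × 0.052 = 86
Group 2: 49 × 0.96 = 47
Group 3: 1056 × 0.945 = 998
Group 4: 1021 × 0.931 = 951
Group 5: 1652 × 0.943 + 1568 × 0.458 = 1558 + 718 = 2276
Net migration: Group 4 + 190 → 1141
Population now: 0–9=86, 10–19=47, 20–29=998, 30–39=1141, 40+=2276
Total: 6180 → 4548; change = -1632; percentage change = -26.4%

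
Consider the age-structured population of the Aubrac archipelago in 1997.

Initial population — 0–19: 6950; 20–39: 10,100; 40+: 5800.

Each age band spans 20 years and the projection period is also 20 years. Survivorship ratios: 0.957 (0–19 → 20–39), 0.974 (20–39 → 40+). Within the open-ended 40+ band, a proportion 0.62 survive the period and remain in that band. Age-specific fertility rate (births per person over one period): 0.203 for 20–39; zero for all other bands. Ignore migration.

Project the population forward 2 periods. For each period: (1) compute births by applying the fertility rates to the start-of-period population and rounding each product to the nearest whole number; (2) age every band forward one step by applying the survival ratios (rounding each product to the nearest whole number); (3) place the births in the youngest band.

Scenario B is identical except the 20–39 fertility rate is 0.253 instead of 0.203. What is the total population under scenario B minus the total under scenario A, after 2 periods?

(Bands numbered youngest = 1 to oldest = 3.)
Period 1.
Births: 10100 × 0.203 = 2050
Band 2: 6950 × 0.957 = 6651
Band 3: 10100 × 0.974 + 5800 × 0.62 = 9837 + 3596 = 13433
Population now: 0–19=2050, 20–39=6651, 40+=13433
Period 2.
Births: 6651 × 0.203 = 1350
Band 2: 2050 × 0.957 = 1962
Band 3: 6651 × 0.974 + 13433 × 0.62 = 6478 + 8328 = 14806
Population now: 0–19=1350, 20–39=1962, 40+=14806
Scenario A total after 2 periods: 18118
Scenario B projection —
Period 1.
Births: 10100 × 0.253 = 2555
Band 2: 6950 × 0.957 = 6651
Band 3: 10100 × 0.974 + 5800 × 0.62 = 9837 + 3596 = 13433
Population now: 0–19=2555, 20–39=6651, 40+=13433
Period 2.
Births: 6651 × 0.253 = 1683
Band 2: 2555 × 0.957 = 2445
Band 3: 6651 × 0.974 + 13433 × 0.62 = 6478 + 8328 = 14806
Population now: 0–19=1683, 20–39=2445, 40+=14806
Scenario B total after 2 periods: 18934
Difference B − A = 18934 − 18118 = 816

816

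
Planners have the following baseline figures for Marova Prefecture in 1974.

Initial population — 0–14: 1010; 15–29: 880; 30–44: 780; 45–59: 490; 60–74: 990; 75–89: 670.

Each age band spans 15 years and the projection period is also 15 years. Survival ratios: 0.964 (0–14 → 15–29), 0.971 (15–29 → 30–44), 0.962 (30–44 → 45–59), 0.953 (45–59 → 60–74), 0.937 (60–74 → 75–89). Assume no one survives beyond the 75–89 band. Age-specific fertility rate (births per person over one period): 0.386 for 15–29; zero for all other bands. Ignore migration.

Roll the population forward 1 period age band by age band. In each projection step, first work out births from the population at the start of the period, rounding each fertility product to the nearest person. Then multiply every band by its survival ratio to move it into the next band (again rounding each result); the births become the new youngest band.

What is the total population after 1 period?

4313

Let band 1 be 0–14 through band 6 = 75–89.
[period 1]
Births: 880 * 0.386 = 340
Band 2: 1010 * 0.964 = 974
Band 3: 880 * 0.971 = 854
Band 4: 780 * 0.962 = 750
Band 5: 490 * 0.953 = 467
Band 6: 990 * 0.937 = 928
Population now: 0–14=340, 15–29=974, 30–44=854, 45–59=750, 60–74=467, 75–89=928
Total after period 1: 340 + 974 + 854 + 750 + 467 + 928 = 4313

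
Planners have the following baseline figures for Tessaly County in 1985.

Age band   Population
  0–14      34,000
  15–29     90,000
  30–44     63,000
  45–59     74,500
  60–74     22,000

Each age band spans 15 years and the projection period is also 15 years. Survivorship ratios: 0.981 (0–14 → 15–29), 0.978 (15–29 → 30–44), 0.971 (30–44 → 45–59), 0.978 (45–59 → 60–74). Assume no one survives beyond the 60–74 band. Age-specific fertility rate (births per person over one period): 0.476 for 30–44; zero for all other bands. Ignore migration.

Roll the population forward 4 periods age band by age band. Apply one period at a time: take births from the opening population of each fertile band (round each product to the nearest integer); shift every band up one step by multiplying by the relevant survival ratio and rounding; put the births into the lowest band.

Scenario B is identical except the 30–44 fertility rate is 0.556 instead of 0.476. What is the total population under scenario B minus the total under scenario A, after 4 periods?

18999

— Period 1 —
Births: 63000 × 0.476 = 29988
15–29: 34000 × 0.981 = 33354
30–44: 90000 × 0.978 = 88020
45–59: 63000 × 0.971 = 61173
60–74: 74500 × 0.978 = 72861
→ [29988, 33354, 88020, 61173, 72861]
— Period 2 —
Births: 88020 × 0.476 = 41898
15–29: 29988 × 0.981 = 29418
30–44: 33354 × 0.978 = 32620
45–59: 88020 × 0.971 = 85467
60–74: 61173 × 0.978 = 59827
→ [41898, 29418, 32620, 85467, 59827]
— Period 3 —
Births: 32620 × 0.476 = 15527
15–29: 41898 × 0.981 = 41102
30–44: 29418 × 0.978 = 28771
45–59: 32620 × 0.971 = 31674
60–74: 85467 × 0.978 = 83587
→ [15527, 41102, 28771, 31674, 83587]
— Period 4 —
Births: 28771 × 0.476 = 13695
15–29: 15527 × 0.981 = 15232
30–44: 41102 × 0.978 = 40198
45–59: 28771 × 0.971 = 27937
60–74: 31674 × 0.978 = 30977
→ [13695, 15232, 40198, 27937, 30977]
Scenario A total after 4 periods: 128039
Scenario B projection —
— Period 1 —
Births: 63000 × 0.556 = 35028
15–29: 34000 × 0.981 = 33354
30–44: 90000 × 0.978 = 88020
45–59: 63000 × 0.971 = 61173
60–74: 74500 × 0.978 = 72861
→ [35028, 33354, 88020, 61173, 72861]
— Period 2 —
Births: 88020 × 0.556 = 48939
15–29: 35028 × 0.981 = 34362
30–44: 33354 × 0.978 = 32620
45–59: 88020 × 0.971 = 85467
60–74: 61173 × 0.978 = 59827
→ [48939, 34362, 32620, 85467, 59827]
— Period 3 —
Births: 32620 × 0.556 = 18137
15–29: 48939 × 0.981 = 48009
30–44: 34362 × 0.978 = 33606
45–59: 32620 × 0.971 = 31674
60–74: 85467 × 0.978 = 83587
→ [18137, 48009, 33606, 31674, 83587]
— Period 4 —
Births: 33606 × 0.556 = 18685
15–29: 18137 × 0.981 = 17792
30–44: 48009 × 0.978 = 46953
45–59: 33606 × 0.971 = 32631
60–74: 31674 × 0.978 = 30977
→ [18685, 17792, 46953, 32631, 30977]
Scenario B total after 4 periods: 147038
Difference B − A = 147038 − 128039 = 18999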